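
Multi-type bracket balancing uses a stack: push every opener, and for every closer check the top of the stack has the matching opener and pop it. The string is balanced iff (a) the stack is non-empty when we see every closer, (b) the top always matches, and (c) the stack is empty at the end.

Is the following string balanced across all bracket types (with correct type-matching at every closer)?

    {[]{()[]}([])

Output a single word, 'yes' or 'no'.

Answer: no

Derivation:
pos 0: push '{'; stack = {
pos 1: push '['; stack = {[
pos 2: ']' matches '['; pop; stack = {
pos 3: push '{'; stack = {{
pos 4: push '('; stack = {{(
pos 5: ')' matches '('; pop; stack = {{
pos 6: push '['; stack = {{[
pos 7: ']' matches '['; pop; stack = {{
pos 8: '}' matches '{'; pop; stack = {
pos 9: push '('; stack = {(
pos 10: push '['; stack = {([
pos 11: ']' matches '['; pop; stack = {(
pos 12: ')' matches '('; pop; stack = {
end: stack still non-empty ({) → INVALID
Verdict: unclosed openers at end: { → no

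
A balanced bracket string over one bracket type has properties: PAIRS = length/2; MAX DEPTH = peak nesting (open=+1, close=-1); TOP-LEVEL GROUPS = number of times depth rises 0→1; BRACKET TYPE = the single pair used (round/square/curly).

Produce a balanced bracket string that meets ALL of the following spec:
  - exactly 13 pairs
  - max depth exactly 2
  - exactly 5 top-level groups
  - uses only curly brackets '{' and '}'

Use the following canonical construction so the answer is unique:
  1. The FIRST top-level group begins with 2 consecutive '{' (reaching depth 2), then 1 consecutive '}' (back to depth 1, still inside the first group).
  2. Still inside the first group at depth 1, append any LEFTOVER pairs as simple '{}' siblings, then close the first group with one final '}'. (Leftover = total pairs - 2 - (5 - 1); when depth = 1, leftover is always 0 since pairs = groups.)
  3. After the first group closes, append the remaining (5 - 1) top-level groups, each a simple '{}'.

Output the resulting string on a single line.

Answer: {{}{}{}{}{}{}{}{}}{}{}{}{}

Derivation:
Spec: pairs=13 depth=2 groups=5
Leftover pairs = 13 - 2 - (5-1) = 7
First group: deep chain of depth 2 + 7 sibling pairs
Remaining 4 groups: simple '{}' each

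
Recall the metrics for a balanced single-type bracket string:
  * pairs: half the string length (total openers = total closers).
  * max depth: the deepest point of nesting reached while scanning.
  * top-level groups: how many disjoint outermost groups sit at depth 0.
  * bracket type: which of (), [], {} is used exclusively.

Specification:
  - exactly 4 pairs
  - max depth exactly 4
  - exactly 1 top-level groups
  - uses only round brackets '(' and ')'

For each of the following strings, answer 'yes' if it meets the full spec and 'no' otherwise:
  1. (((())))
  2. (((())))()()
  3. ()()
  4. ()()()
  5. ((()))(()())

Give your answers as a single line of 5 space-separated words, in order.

String 1 '(((())))': depth seq [1 2 3 4 3 2 1 0]
  -> pairs=4 depth=4 groups=1 -> yes
String 2 '(((())))()()': depth seq [1 2 3 4 3 2 1 0 1 0 1 0]
  -> pairs=6 depth=4 groups=3 -> no
String 3 '()()': depth seq [1 0 1 0]
  -> pairs=2 depth=1 groups=2 -> no
String 4 '()()()': depth seq [1 0 1 0 1 0]
  -> pairs=3 depth=1 groups=3 -> no
String 5 '((()))(()())': depth seq [1 2 3 2 1 0 1 2 1 2 1 0]
  -> pairs=6 depth=3 groups=2 -> no

Answer: yes no no no no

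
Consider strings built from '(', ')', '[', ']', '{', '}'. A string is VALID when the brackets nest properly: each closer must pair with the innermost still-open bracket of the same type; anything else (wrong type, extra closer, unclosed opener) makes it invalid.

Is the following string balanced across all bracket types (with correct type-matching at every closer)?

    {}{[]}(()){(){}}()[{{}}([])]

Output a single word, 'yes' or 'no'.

pos 0: push '{'; stack = {
pos 1: '}' matches '{'; pop; stack = (empty)
pos 2: push '{'; stack = {
pos 3: push '['; stack = {[
pos 4: ']' matches '['; pop; stack = {
pos 5: '}' matches '{'; pop; stack = (empty)
pos 6: push '('; stack = (
pos 7: push '('; stack = ((
pos 8: ')' matches '('; pop; stack = (
pos 9: ')' matches '('; pop; stack = (empty)
pos 10: push '{'; stack = {
pos 11: push '('; stack = {(
pos 12: ')' matches '('; pop; stack = {
pos 13: push '{'; stack = {{
pos 14: '}' matches '{'; pop; stack = {
pos 15: '}' matches '{'; pop; stack = (empty)
pos 16: push '('; stack = (
pos 17: ')' matches '('; pop; stack = (empty)
pos 18: push '['; stack = [
pos 19: push '{'; stack = [{
pos 20: push '{'; stack = [{{
pos 21: '}' matches '{'; pop; stack = [{
pos 22: '}' matches '{'; pop; stack = [
pos 23: push '('; stack = [(
pos 24: push '['; stack = [([
pos 25: ']' matches '['; pop; stack = [(
pos 26: ')' matches '('; pop; stack = [
pos 27: ']' matches '['; pop; stack = (empty)
end: stack empty → VALID
Verdict: properly nested → yes

Answer: yes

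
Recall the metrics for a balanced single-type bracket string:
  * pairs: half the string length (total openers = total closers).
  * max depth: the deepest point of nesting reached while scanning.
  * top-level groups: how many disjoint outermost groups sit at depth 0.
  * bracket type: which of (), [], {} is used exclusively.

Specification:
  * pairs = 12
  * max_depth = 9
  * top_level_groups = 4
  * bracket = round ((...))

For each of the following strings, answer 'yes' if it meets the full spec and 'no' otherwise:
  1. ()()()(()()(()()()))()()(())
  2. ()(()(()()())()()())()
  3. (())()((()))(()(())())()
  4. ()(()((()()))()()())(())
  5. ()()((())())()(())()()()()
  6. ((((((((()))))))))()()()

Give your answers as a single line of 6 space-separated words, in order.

Answer: no no no no no yes

Derivation:
String 1 '()()()(()()(()()()))()()(())': depth seq [1 0 1 0 1 0 1 2 1 2 1 2 3 2 3 2 3 2 1 0 1 0 1 0 1 2 1 0]
  -> pairs=14 depth=3 groups=7 -> no
String 2 '()(()(()()())()()())()': depth seq [1 0 1 2 1 2 3 2 3 2 3 2 1 2 1 2 1 2 1 0 1 0]
  -> pairs=11 depth=3 groups=3 -> no
String 3 '(())()((()))(()(())())()': depth seq [1 2 1 0 1 0 1 2 3 2 1 0 1 2 1 2 3 2 1 2 1 0 1 0]
  -> pairs=12 depth=3 groups=5 -> no
String 4 '()(()((()()))()()())(())': depth seq [1 0 1 2 1 2 3 4 3 4 3 2 1 2 1 2 1 2 1 0 1 2 1 0]
  -> pairs=12 depth=4 groups=3 -> no
String 5 '()()((())())()(())()()()()': depth seq [1 0 1 0 1 2 3 2 1 2 1 0 1 0 1 2 1 0 1 0 1 0 1 0 1 0]
  -> pairs=13 depth=3 groups=9 -> no
String 6 '((((((((()))))))))()()()': depth seq [1 2 3 4 5 6 7 8 9 8 7 6 5 4 3 2 1 0 1 0 1 0 1 0]
  -> pairs=12 depth=9 groups=4 -> yes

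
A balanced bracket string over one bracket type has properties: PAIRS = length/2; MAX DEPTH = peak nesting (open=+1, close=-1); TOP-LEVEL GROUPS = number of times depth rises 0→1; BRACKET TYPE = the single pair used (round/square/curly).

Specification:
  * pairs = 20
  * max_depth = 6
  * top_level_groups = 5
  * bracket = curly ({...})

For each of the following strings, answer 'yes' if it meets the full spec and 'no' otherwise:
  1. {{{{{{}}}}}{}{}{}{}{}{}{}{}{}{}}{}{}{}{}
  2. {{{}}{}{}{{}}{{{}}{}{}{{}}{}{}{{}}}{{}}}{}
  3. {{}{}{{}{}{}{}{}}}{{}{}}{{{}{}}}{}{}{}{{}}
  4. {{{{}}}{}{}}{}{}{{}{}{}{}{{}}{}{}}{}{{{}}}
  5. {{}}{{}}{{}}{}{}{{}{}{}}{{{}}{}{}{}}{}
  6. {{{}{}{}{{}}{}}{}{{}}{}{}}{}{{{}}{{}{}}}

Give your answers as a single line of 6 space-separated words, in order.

String 1 '{{{{{{}}}}}{}{}{}{}{}{}{}{}{}{}}{}{}{}{}': depth seq [1 2 3 4 5 6 5 4 3 2 1 2 1 2 1 2 1 2 1 2 1 2 1 2 1 2 1 2 1 2 1 0 1 0 1 0 1 0 1 0]
  -> pairs=20 depth=6 groups=5 -> yes
String 2 '{{{}}{}{}{{}}{{{}}{}{}{{}}{}{}{{}}}{{}}}{}': depth seq [1 2 3 2 1 2 1 2 1 2 3 2 1 2 3 4 3 2 3 2 3 2 3 4 3 2 3 2 3 2 3 4 3 2 1 2 3 2 1 0 1 0]
  -> pairs=21 depth=4 groups=2 -> no
String 3 '{{}{}{{}{}{}{}{}}}{{}{}}{{{}{}}}{}{}{}{{}}': depth seq [1 2 1 2 1 2 3 2 3 2 3 2 3 2 3 2 1 0 1 2 1 2 1 0 1 2 3 2 3 2 1 0 1 0 1 0 1 0 1 2 1 0]
  -> pairs=21 depth=3 groups=7 -> no
String 4 '{{{{}}}{}{}}{}{}{{}{}{}{}{{}}{}{}}{}{{{}}}': depth seq [1 2 3 4 3 2 1 2 1 2 1 0 1 0 1 0 1 2 1 2 1 2 1 2 1 2 3 2 1 2 1 2 1 0 1 0 1 2 3 2 1 0]
  -> pairs=21 depth=4 groups=6 -> no
String 5 '{{}}{{}}{{}}{}{}{{}{}{}}{{{}}{}{}{}}{}': depth seq [1 2 1 0 1 2 1 0 1 2 1 0 1 0 1 0 1 2 1 2 1 2 1 0 1 2 3 2 1 2 1 2 1 2 1 0 1 0]
  -> pairs=19 depth=3 groups=8 -> no
String 6 '{{{}{}{}{{}}{}}{}{{}}{}{}}{}{{{}}{{}{}}}': depth seq [1 2 3 2 3 2 3 2 3 4 3 2 3 2 1 2 1 2 3 2 1 2 1 2 1 0 1 0 1 2 3 2 1 2 3 2 3 2 1 0]
  -> pairs=20 depth=4 groups=3 -> no

Answer: yes no no no no no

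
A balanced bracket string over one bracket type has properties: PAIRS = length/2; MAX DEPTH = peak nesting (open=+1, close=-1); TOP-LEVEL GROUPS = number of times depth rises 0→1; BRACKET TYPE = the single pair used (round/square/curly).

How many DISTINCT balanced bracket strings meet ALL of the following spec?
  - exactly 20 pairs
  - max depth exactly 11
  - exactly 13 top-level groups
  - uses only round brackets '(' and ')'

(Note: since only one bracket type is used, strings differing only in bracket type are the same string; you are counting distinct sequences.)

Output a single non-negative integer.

Spec: pairs=20 depth=11 groups=13
Count(depth <= 11) = 427570
Count(depth <= 10) = 427570
Count(depth == 11) = 427570 - 427570 = 0

Answer: 0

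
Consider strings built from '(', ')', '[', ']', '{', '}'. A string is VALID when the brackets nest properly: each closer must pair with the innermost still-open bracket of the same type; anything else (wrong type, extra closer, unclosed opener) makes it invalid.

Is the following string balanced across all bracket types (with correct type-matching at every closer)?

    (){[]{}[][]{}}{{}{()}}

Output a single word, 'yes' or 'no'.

pos 0: push '('; stack = (
pos 1: ')' matches '('; pop; stack = (empty)
pos 2: push '{'; stack = {
pos 3: push '['; stack = {[
pos 4: ']' matches '['; pop; stack = {
pos 5: push '{'; stack = {{
pos 6: '}' matches '{'; pop; stack = {
pos 7: push '['; stack = {[
pos 8: ']' matches '['; pop; stack = {
pos 9: push '['; stack = {[
pos 10: ']' matches '['; pop; stack = {
pos 11: push '{'; stack = {{
pos 12: '}' matches '{'; pop; stack = {
pos 13: '}' matches '{'; pop; stack = (empty)
pos 14: push '{'; stack = {
pos 15: push '{'; stack = {{
pos 16: '}' matches '{'; pop; stack = {
pos 17: push '{'; stack = {{
pos 18: push '('; stack = {{(
pos 19: ')' matches '('; pop; stack = {{
pos 20: '}' matches '{'; pop; stack = {
pos 21: '}' matches '{'; pop; stack = (empty)
end: stack empty → VALID
Verdict: properly nested → yes

Answer: yes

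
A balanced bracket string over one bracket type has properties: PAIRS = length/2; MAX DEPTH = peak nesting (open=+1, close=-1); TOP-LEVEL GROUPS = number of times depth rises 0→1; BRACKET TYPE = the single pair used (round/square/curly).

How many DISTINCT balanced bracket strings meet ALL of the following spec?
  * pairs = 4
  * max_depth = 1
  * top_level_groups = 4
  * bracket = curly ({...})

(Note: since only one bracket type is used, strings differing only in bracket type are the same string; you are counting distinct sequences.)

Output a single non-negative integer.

Spec: pairs=4 depth=1 groups=4
Count(depth <= 1) = 1
Count(depth <= 0) = 0
Count(depth == 1) = 1 - 0 = 1

Answer: 1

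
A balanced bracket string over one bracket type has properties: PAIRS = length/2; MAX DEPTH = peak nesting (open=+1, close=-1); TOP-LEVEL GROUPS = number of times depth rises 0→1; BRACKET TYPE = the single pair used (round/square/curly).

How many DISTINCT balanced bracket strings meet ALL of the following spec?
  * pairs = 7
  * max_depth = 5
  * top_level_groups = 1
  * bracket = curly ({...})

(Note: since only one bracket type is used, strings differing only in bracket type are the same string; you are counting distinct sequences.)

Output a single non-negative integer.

Answer: 33

Derivation:
Spec: pairs=7 depth=5 groups=1
Count(depth <= 5) = 122
Count(depth <= 4) = 89
Count(depth == 5) = 122 - 89 = 33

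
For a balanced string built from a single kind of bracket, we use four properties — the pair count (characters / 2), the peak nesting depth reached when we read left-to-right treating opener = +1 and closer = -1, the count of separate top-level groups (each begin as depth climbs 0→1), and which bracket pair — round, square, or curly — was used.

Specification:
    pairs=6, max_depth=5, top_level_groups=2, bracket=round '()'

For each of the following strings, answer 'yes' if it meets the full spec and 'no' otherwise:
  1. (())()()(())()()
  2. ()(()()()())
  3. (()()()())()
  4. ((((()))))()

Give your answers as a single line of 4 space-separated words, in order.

String 1 '(())()()(())()()': depth seq [1 2 1 0 1 0 1 0 1 2 1 0 1 0 1 0]
  -> pairs=8 depth=2 groups=6 -> no
String 2 '()(()()()())': depth seq [1 0 1 2 1 2 1 2 1 2 1 0]
  -> pairs=6 depth=2 groups=2 -> no
String 3 '(()()()())()': depth seq [1 2 1 2 1 2 1 2 1 0 1 0]
  -> pairs=6 depth=2 groups=2 -> no
String 4 '((((()))))()': depth seq [1 2 3 4 5 4 3 2 1 0 1 0]
  -> pairs=6 depth=5 groups=2 -> yes

Answer: no no no yes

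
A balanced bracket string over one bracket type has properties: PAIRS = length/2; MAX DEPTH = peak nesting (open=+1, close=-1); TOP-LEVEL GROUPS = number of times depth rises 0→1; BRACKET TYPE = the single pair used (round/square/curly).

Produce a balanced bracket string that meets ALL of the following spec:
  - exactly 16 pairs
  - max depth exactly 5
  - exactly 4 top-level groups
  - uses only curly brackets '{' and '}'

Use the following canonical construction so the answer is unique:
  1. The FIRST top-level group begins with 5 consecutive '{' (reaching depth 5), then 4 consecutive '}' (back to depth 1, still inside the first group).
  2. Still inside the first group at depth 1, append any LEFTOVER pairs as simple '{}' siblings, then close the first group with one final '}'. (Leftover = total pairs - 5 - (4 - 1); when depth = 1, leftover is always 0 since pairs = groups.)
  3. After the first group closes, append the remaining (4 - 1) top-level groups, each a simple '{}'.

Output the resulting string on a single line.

Spec: pairs=16 depth=5 groups=4
Leftover pairs = 16 - 5 - (4-1) = 8
First group: deep chain of depth 5 + 8 sibling pairs
Remaining 3 groups: simple '{}' each

Answer: {{{{{}}}}{}{}{}{}{}{}{}{}}{}{}{}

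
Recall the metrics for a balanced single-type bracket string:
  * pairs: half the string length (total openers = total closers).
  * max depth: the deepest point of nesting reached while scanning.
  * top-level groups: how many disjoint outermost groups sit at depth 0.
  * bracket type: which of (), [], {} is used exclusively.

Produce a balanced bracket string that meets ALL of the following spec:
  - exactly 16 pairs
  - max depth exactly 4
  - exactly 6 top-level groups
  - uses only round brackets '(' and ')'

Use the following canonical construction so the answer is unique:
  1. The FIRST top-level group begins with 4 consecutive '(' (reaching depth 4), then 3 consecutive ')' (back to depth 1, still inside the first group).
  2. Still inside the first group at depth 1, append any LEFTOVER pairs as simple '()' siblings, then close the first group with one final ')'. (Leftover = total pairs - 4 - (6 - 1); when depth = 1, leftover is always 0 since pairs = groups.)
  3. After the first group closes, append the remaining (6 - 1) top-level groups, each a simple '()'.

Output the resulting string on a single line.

Answer: (((()))()()()()()()())()()()()()

Derivation:
Spec: pairs=16 depth=4 groups=6
Leftover pairs = 16 - 4 - (6-1) = 7
First group: deep chain of depth 4 + 7 sibling pairs
Remaining 5 groups: simple '()' each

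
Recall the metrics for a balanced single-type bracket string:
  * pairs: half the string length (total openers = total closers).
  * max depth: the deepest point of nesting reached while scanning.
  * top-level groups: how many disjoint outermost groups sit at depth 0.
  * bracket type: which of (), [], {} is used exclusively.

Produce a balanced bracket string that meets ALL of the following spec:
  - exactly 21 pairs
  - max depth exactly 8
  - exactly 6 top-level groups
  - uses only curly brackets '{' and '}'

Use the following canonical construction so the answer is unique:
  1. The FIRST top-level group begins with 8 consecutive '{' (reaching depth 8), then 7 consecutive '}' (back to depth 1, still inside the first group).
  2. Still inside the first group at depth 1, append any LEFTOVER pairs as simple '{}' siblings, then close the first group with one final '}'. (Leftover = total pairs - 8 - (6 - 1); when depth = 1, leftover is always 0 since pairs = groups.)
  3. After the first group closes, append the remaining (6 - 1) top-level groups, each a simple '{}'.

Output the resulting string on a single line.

Answer: {{{{{{{{}}}}}}}{}{}{}{}{}{}{}{}}{}{}{}{}{}

Derivation:
Spec: pairs=21 depth=8 groups=6
Leftover pairs = 21 - 8 - (6-1) = 8
First group: deep chain of depth 8 + 8 sibling pairs
Remaining 5 groups: simple '{}' each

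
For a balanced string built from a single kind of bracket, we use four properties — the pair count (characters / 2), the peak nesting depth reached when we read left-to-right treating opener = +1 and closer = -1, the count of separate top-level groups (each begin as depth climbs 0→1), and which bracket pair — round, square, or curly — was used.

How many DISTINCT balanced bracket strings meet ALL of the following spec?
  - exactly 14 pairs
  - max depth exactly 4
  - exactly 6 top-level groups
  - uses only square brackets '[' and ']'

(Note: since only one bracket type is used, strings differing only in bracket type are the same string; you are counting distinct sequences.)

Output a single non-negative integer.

Spec: pairs=14 depth=4 groups=6
Count(depth <= 4) = 66015
Count(depth <= 3) = 31092
Count(depth == 4) = 66015 - 31092 = 34923

Answer: 34923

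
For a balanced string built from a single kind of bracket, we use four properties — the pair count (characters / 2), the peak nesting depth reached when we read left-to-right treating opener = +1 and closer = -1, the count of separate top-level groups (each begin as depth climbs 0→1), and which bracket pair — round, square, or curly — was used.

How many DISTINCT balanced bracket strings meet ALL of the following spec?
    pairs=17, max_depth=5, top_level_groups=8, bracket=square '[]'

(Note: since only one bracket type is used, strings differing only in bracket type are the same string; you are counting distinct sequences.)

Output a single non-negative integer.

Answer: 173632

Derivation:
Spec: pairs=17 depth=5 groups=8
Count(depth <= 5) = 894600
Count(depth <= 4) = 720968
Count(depth == 5) = 894600 - 720968 = 173632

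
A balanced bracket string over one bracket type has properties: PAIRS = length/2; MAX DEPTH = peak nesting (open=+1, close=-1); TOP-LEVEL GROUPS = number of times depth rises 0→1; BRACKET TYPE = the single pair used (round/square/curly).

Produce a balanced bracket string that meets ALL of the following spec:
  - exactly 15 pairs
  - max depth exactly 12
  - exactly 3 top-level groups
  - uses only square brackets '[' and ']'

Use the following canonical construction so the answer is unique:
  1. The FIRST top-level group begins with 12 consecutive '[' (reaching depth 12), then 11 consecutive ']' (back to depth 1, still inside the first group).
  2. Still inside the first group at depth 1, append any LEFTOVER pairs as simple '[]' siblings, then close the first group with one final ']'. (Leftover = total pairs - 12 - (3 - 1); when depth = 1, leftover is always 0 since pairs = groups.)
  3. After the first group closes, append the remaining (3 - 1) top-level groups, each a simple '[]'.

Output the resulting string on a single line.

Spec: pairs=15 depth=12 groups=3
Leftover pairs = 15 - 12 - (3-1) = 1
First group: deep chain of depth 12 + 1 sibling pairs
Remaining 2 groups: simple '[]' each

Answer: [[[[[[[[[[[[]]]]]]]]]]][]][][]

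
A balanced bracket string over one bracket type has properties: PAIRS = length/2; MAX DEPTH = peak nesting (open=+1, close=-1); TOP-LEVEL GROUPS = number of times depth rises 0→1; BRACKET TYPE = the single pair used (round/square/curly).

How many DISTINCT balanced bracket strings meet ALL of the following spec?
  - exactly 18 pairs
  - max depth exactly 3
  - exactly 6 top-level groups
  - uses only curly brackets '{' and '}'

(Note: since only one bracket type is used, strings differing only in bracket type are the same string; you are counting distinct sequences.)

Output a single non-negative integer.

Answer: 1654868

Derivation:
Spec: pairs=18 depth=3 groups=6
Count(depth <= 3) = 1661056
Count(depth <= 2) = 6188
Count(depth == 3) = 1661056 - 6188 = 1654868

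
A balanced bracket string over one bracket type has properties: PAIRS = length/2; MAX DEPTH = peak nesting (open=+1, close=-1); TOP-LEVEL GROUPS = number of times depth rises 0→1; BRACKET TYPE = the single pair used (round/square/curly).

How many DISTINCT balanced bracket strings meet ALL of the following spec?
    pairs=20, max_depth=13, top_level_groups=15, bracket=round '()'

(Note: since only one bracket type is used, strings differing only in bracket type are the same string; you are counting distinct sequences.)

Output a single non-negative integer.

Spec: pairs=20 depth=13 groups=15
Count(depth <= 13) = 31878
Count(depth <= 12) = 31878
Count(depth == 13) = 31878 - 31878 = 0

Answer: 0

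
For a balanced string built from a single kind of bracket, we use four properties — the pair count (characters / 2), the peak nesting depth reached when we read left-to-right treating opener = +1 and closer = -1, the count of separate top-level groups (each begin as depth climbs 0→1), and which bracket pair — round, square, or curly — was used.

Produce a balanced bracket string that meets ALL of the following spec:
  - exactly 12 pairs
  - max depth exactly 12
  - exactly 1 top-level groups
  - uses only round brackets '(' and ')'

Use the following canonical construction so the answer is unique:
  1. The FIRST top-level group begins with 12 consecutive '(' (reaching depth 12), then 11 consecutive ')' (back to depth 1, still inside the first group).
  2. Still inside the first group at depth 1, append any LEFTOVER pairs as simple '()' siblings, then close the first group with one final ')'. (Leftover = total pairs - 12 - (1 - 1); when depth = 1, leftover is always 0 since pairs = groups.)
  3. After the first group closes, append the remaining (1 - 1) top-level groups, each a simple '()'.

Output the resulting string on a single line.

Spec: pairs=12 depth=12 groups=1
Leftover pairs = 12 - 12 - (1-1) = 0
First group: deep chain of depth 12 + 0 sibling pairs
Remaining 0 groups: simple '()' each

Answer: (((((((((((())))))))))))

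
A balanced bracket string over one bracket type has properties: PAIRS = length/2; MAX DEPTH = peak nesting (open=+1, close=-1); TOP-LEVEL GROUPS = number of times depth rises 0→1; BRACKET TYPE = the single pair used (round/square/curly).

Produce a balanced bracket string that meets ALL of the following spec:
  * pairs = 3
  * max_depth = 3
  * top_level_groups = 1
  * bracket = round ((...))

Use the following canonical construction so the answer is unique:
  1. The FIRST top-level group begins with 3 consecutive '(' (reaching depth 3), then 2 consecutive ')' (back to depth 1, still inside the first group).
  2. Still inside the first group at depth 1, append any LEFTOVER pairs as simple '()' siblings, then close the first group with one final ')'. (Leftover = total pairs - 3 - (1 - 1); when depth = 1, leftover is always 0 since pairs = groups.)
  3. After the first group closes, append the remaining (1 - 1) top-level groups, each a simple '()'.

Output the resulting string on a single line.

Spec: pairs=3 depth=3 groups=1
Leftover pairs = 3 - 3 - (1-1) = 0
First group: deep chain of depth 3 + 0 sibling pairs
Remaining 0 groups: simple '()' each

Answer: ((()))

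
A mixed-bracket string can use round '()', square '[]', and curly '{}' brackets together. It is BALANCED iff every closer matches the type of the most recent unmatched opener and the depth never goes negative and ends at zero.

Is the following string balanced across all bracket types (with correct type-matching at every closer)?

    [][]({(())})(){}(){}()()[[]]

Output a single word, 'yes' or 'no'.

pos 0: push '['; stack = [
pos 1: ']' matches '['; pop; stack = (empty)
pos 2: push '['; stack = [
pos 3: ']' matches '['; pop; stack = (empty)
pos 4: push '('; stack = (
pos 5: push '{'; stack = ({
pos 6: push '('; stack = ({(
pos 7: push '('; stack = ({((
pos 8: ')' matches '('; pop; stack = ({(
pos 9: ')' matches '('; pop; stack = ({
pos 10: '}' matches '{'; pop; stack = (
pos 11: ')' matches '('; pop; stack = (empty)
pos 12: push '('; stack = (
pos 13: ')' matches '('; pop; stack = (empty)
pos 14: push '{'; stack = {
pos 15: '}' matches '{'; pop; stack = (empty)
pos 16: push '('; stack = (
pos 17: ')' matches '('; pop; stack = (empty)
pos 18: push '{'; stack = {
pos 19: '}' matches '{'; pop; stack = (empty)
pos 20: push '('; stack = (
pos 21: ')' matches '('; pop; stack = (empty)
pos 22: push '('; stack = (
pos 23: ')' matches '('; pop; stack = (empty)
pos 24: push '['; stack = [
pos 25: push '['; stack = [[
pos 26: ']' matches '['; pop; stack = [
pos 27: ']' matches '['; pop; stack = (empty)
end: stack empty → VALID
Verdict: properly nested → yes

Answer: yes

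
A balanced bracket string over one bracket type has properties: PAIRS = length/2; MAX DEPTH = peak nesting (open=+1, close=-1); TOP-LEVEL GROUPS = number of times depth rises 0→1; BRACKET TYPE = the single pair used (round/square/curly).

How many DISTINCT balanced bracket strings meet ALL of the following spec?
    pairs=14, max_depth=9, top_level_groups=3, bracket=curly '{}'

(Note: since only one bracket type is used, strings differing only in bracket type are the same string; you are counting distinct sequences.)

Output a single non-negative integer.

Spec: pairs=14 depth=9 groups=3
Count(depth <= 9) = 534201
Count(depth <= 8) = 530400
Count(depth == 9) = 534201 - 530400 = 3801

Answer: 3801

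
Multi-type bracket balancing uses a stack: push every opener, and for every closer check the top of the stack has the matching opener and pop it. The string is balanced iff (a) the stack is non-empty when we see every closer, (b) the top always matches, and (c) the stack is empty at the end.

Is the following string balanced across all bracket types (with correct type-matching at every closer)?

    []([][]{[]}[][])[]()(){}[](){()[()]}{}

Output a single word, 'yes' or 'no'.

Answer: yes

Derivation:
pos 0: push '['; stack = [
pos 1: ']' matches '['; pop; stack = (empty)
pos 2: push '('; stack = (
pos 3: push '['; stack = ([
pos 4: ']' matches '['; pop; stack = (
pos 5: push '['; stack = ([
pos 6: ']' matches '['; pop; stack = (
pos 7: push '{'; stack = ({
pos 8: push '['; stack = ({[
pos 9: ']' matches '['; pop; stack = ({
pos 10: '}' matches '{'; pop; stack = (
pos 11: push '['; stack = ([
pos 12: ']' matches '['; pop; stack = (
pos 13: push '['; stack = ([
pos 14: ']' matches '['; pop; stack = (
pos 15: ')' matches '('; pop; stack = (empty)
pos 16: push '['; stack = [
pos 17: ']' matches '['; pop; stack = (empty)
pos 18: push '('; stack = (
pos 19: ')' matches '('; pop; stack = (empty)
pos 20: push '('; stack = (
pos 21: ')' matches '('; pop; stack = (empty)
pos 22: push '{'; stack = {
pos 23: '}' matches '{'; pop; stack = (empty)
pos 24: push '['; stack = [
pos 25: ']' matches '['; pop; stack = (empty)
pos 26: push '('; stack = (
pos 27: ')' matches '('; pop; stack = (empty)
pos 28: push '{'; stack = {
pos 29: push '('; stack = {(
pos 30: ')' matches '('; pop; stack = {
pos 31: push '['; stack = {[
pos 32: push '('; stack = {[(
pos 33: ')' matches '('; pop; stack = {[
pos 34: ']' matches '['; pop; stack = {
pos 35: '}' matches '{'; pop; stack = (empty)
pos 36: push '{'; stack = {
pos 37: '}' matches '{'; pop; stack = (empty)
end: stack empty → VALID
Verdict: properly nested → yes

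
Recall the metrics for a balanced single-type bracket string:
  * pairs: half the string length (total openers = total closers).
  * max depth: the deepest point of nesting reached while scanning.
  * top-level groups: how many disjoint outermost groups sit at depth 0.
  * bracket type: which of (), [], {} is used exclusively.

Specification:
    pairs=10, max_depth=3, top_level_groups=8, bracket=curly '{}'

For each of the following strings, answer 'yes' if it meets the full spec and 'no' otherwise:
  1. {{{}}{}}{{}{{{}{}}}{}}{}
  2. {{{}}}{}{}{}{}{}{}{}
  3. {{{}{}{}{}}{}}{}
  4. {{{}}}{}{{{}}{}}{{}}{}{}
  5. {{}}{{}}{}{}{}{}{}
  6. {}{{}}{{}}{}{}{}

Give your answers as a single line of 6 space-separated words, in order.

Answer: no yes no no no no

Derivation:
String 1 '{{{}}{}}{{}{{{}{}}}{}}{}': depth seq [1 2 3 2 1 2 1 0 1 2 1 2 3 4 3 4 3 2 1 2 1 0 1 0]
  -> pairs=12 depth=4 groups=3 -> no
String 2 '{{{}}}{}{}{}{}{}{}{}': depth seq [1 2 3 2 1 0 1 0 1 0 1 0 1 0 1 0 1 0 1 0]
  -> pairs=10 depth=3 groups=8 -> yes
String 3 '{{{}{}{}{}}{}}{}': depth seq [1 2 3 2 3 2 3 2 3 2 1 2 1 0 1 0]
  -> pairs=8 depth=3 groups=2 -> no
String 4 '{{{}}}{}{{{}}{}}{{}}{}{}': depth seq [1 2 3 2 1 0 1 0 1 2 3 2 1 2 1 0 1 2 1 0 1 0 1 0]
  -> pairs=12 depth=3 groups=6 -> no
String 5 '{{}}{{}}{}{}{}{}{}': depth seq [1 2 1 0 1 2 1 0 1 0 1 0 1 0 1 0 1 0]
  -> pairs=9 depth=2 groups=7 -> no
String 6 '{}{{}}{{}}{}{}{}': depth seq [1 0 1 2 1 0 1 2 1 0 1 0 1 0 1 0]
  -> pairs=8 depth=2 groups=6 -> no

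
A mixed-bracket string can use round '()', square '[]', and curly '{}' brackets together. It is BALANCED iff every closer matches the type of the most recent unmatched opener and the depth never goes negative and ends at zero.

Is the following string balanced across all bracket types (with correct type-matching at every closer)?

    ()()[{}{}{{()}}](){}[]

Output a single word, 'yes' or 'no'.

pos 0: push '('; stack = (
pos 1: ')' matches '('; pop; stack = (empty)
pos 2: push '('; stack = (
pos 3: ')' matches '('; pop; stack = (empty)
pos 4: push '['; stack = [
pos 5: push '{'; stack = [{
pos 6: '}' matches '{'; pop; stack = [
pos 7: push '{'; stack = [{
pos 8: '}' matches '{'; pop; stack = [
pos 9: push '{'; stack = [{
pos 10: push '{'; stack = [{{
pos 11: push '('; stack = [{{(
pos 12: ')' matches '('; pop; stack = [{{
pos 13: '}' matches '{'; pop; stack = [{
pos 14: '}' matches '{'; pop; stack = [
pos 15: ']' matches '['; pop; stack = (empty)
pos 16: push '('; stack = (
pos 17: ')' matches '('; pop; stack = (empty)
pos 18: push '{'; stack = {
pos 19: '}' matches '{'; pop; stack = (empty)
pos 20: push '['; stack = [
pos 21: ']' matches '['; pop; stack = (empty)
end: stack empty → VALID
Verdict: properly nested → yes

Answer: yes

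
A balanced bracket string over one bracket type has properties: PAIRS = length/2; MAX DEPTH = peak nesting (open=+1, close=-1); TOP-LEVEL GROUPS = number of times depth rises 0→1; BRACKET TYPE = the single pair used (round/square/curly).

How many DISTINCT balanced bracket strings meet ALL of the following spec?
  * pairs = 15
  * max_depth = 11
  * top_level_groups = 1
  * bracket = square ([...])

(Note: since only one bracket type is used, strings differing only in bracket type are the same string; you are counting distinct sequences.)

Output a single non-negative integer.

Answer: 11753

Derivation:
Spec: pairs=15 depth=11 groups=1
Count(depth <= 11) = 2671892
Count(depth <= 10) = 2660139
Count(depth == 11) = 2671892 - 2660139 = 11753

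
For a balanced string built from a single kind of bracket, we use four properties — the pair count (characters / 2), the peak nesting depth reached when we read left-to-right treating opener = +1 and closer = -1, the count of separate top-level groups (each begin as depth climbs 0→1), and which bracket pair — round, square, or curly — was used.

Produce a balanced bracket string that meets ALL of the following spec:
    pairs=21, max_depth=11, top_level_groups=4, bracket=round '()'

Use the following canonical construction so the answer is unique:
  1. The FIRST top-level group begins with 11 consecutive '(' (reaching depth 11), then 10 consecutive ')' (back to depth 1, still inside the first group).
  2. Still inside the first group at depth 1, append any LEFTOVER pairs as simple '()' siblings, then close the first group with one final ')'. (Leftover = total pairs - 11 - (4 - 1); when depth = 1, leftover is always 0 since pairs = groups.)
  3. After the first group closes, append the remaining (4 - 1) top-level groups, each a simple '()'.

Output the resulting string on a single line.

Spec: pairs=21 depth=11 groups=4
Leftover pairs = 21 - 11 - (4-1) = 7
First group: deep chain of depth 11 + 7 sibling pairs
Remaining 3 groups: simple '()' each

Answer: ((((((((((())))))))))()()()()()()())()()()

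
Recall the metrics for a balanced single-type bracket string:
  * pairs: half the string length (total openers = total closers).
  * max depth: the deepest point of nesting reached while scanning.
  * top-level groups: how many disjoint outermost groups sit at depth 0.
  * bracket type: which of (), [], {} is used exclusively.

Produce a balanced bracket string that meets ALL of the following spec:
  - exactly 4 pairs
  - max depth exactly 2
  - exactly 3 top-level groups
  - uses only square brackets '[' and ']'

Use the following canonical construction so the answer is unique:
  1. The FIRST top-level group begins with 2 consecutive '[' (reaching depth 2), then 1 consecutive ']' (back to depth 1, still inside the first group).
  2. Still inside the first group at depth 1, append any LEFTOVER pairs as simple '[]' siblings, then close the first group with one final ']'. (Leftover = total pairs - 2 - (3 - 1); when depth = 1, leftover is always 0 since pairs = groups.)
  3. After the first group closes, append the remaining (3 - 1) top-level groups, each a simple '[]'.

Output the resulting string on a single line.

Spec: pairs=4 depth=2 groups=3
Leftover pairs = 4 - 2 - (3-1) = 0
First group: deep chain of depth 2 + 0 sibling pairs
Remaining 2 groups: simple '[]' each

Answer: [[]][][]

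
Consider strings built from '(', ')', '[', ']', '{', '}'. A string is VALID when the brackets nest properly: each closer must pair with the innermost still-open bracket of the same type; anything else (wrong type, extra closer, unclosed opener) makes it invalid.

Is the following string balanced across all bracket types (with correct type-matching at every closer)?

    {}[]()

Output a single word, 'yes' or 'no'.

Answer: yes

Derivation:
pos 0: push '{'; stack = {
pos 1: '}' matches '{'; pop; stack = (empty)
pos 2: push '['; stack = [
pos 3: ']' matches '['; pop; stack = (empty)
pos 4: push '('; stack = (
pos 5: ')' matches '('; pop; stack = (empty)
end: stack empty → VALID
Verdict: properly nested → yes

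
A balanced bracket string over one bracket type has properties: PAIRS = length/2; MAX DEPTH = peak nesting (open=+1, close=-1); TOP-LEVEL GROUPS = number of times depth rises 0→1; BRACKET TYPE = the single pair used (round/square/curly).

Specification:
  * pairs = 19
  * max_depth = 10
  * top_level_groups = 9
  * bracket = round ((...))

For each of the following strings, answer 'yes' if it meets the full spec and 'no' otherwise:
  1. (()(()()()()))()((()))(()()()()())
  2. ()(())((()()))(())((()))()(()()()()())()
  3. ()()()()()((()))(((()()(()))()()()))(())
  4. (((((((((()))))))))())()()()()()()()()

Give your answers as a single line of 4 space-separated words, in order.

Answer: no no no yes

Derivation:
String 1 '(()(()()()()))()((()))(()()()()())': depth seq [1 2 1 2 3 2 3 2 3 2 3 2 1 0 1 0 1 2 3 2 1 0 1 2 1 2 1 2 1 2 1 2 1 0]
  -> pairs=17 depth=3 groups=4 -> no
String 2 '()(())((()()))(())((()))()(()()()()())()': depth seq [1 0 1 2 1 0 1 2 3 2 3 2 1 0 1 2 1 0 1 2 3 2 1 0 1 0 1 2 1 2 1 2 1 2 1 2 1 0 1 0]
  -> pairs=20 depth=3 groups=8 -> no
String 3 '()()()()()((()))(((()()(()))()()()))(())': depth seq [1 0 1 0 1 0 1 0 1 0 1 2 3 2 1 0 1 2 3 4 3 4 3 4 5 4 3 2 3 2 3 2 3 2 1 0 1 2 1 0]
  -> pairs=20 depth=5 groups=8 -> no
String 4 '(((((((((()))))))))())()()()()()()()()': depth seq [1 2 3 4 5 6 7 8 9 10 9 8 7 6 5 4 3 2 1 2 1 0 1 0 1 0 1 0 1 0 1 0 1 0 1 0 1 0]
  -> pairs=19 depth=10 groups=9 -> yes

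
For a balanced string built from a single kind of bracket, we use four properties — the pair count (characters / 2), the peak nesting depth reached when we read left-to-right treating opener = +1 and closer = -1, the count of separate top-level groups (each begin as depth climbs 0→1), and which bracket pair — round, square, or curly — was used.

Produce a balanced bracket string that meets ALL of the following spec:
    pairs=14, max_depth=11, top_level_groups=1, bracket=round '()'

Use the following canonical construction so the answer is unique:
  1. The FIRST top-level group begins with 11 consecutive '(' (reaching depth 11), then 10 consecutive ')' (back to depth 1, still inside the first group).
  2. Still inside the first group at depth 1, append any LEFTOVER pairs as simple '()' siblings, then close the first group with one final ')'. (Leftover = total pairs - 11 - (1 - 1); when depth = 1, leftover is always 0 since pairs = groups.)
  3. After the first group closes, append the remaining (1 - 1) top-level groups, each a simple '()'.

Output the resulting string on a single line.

Spec: pairs=14 depth=11 groups=1
Leftover pairs = 14 - 11 - (1-1) = 3
First group: deep chain of depth 11 + 3 sibling pairs
Remaining 0 groups: simple '()' each

Answer: ((((((((((())))))))))()()())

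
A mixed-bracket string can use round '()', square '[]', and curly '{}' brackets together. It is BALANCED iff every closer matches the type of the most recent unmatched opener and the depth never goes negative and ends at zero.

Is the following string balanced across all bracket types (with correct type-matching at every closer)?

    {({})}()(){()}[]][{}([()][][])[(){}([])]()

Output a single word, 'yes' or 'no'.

pos 0: push '{'; stack = {
pos 1: push '('; stack = {(
pos 2: push '{'; stack = {({
pos 3: '}' matches '{'; pop; stack = {(
pos 4: ')' matches '('; pop; stack = {
pos 5: '}' matches '{'; pop; stack = (empty)
pos 6: push '('; stack = (
pos 7: ')' matches '('; pop; stack = (empty)
pos 8: push '('; stack = (
pos 9: ')' matches '('; pop; stack = (empty)
pos 10: push '{'; stack = {
pos 11: push '('; stack = {(
pos 12: ')' matches '('; pop; stack = {
pos 13: '}' matches '{'; pop; stack = (empty)
pos 14: push '['; stack = [
pos 15: ']' matches '['; pop; stack = (empty)
pos 16: saw closer ']' but stack is empty → INVALID
Verdict: unmatched closer ']' at position 16 → no

Answer: no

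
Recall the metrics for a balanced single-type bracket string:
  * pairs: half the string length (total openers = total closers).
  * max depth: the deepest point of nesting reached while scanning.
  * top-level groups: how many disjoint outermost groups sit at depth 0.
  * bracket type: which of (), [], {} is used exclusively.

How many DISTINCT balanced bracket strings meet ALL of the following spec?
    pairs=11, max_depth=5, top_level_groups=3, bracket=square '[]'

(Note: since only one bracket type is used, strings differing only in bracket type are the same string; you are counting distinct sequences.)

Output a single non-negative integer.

Answer: 3156

Derivation:
Spec: pairs=11 depth=5 groups=3
Count(depth <= 5) = 10350
Count(depth <= 4) = 7194
Count(depth == 5) = 10350 - 7194 = 3156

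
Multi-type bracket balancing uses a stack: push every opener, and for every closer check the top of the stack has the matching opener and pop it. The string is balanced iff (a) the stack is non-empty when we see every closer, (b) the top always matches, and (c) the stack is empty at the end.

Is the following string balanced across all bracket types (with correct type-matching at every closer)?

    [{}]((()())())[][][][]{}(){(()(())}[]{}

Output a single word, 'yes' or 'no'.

Answer: no

Derivation:
pos 0: push '['; stack = [
pos 1: push '{'; stack = [{
pos 2: '}' matches '{'; pop; stack = [
pos 3: ']' matches '['; pop; stack = (empty)
pos 4: push '('; stack = (
pos 5: push '('; stack = ((
pos 6: push '('; stack = (((
pos 7: ')' matches '('; pop; stack = ((
pos 8: push '('; stack = (((
pos 9: ')' matches '('; pop; stack = ((
pos 10: ')' matches '('; pop; stack = (
pos 11: push '('; stack = ((
pos 12: ')' matches '('; pop; stack = (
pos 13: ')' matches '('; pop; stack = (empty)
pos 14: push '['; stack = [
pos 15: ']' matches '['; pop; stack = (empty)
pos 16: push '['; stack = [
pos 17: ']' matches '['; pop; stack = (empty)
pos 18: push '['; stack = [
pos 19: ']' matches '['; pop; stack = (empty)
pos 20: push '['; stack = [
pos 21: ']' matches '['; pop; stack = (empty)
pos 22: push '{'; stack = {
pos 23: '}' matches '{'; pop; stack = (empty)
pos 24: push '('; stack = (
pos 25: ')' matches '('; pop; stack = (empty)
pos 26: push '{'; stack = {
pos 27: push '('; stack = {(
pos 28: push '('; stack = {((
pos 29: ')' matches '('; pop; stack = {(
pos 30: push '('; stack = {((
pos 31: push '('; stack = {(((
pos 32: ')' matches '('; pop; stack = {((
pos 33: ')' matches '('; pop; stack = {(
pos 34: saw closer '}' but top of stack is '(' (expected ')') → INVALID
Verdict: type mismatch at position 34: '}' closes '(' → no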